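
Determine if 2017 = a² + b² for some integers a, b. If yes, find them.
9² + 44² (a=9, b=44)

Factorization: 2017 = 2017
By Fermat: n is sum of two squares iff every prime p ≡ 3 (mod 4) appears to even power.
All primes ≡ 3 (mod 4) appear to even power.
Search a = 0, 1, 2, … for 2017 - a² a perfect square: first hit at a = 9: 2017 - 81 = 1936 = 44².
2017 = 9² + 44² = 81 + 1936 ✓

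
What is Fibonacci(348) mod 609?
144

Matrix identity: Q^n = [[F_(n+1), F_n], [F_n, F_(n-1)]] with Q = [[1,1],[1,0]].
n = 348 = 101011100₂. Square-and-multiply, entries mod 609:
Q^1 = [[1,1],[1,0]]
Q^2 = (Q^1)² = [[2,1],[1,1]]
Q^5 = (Q^2)²·Q = [[8,5],[5,3]]
Q^10 = (Q^5)² = [[89,55],[55,34]]
Q^21 = (Q^10)²·Q = [[50,593],[593,66]]
Q^43 = (Q^21)²·Q = [[291,320],[320,580]]
Q^87 = (Q^43)²·Q = [[525,118],[118,407]]
Q^174 = (Q^87)² = [[274,356],[356,527]]
Q^348 = (Q^174)² = [[233,144],[144,89]]
F_348 mod 609 = Q^348[0][1] = 144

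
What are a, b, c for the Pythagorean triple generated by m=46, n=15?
(1891, 1380, 2341)

Euclid's formula: a = m² - n², b = 2mn, c = m² + n²
m = 46, n = 15
a = 46² - 15² = 2116 - 225 = 1891
b = 2 × 46 × 15 = 1380
c = 46² + 15² = 2116 + 225 = 2341
Verification: 1891² + 1380² = 3575881 + 1904400 = 5480281 = 2341² ✓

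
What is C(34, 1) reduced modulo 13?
8

Using Lucas' theorem:
Write n=34 and k=1 in base 13:
n in base 13: [2, 8]
k in base 13: [0, 1]
C(34,1) mod 13 = ∏ C(n_i, k_i) mod 13
Digit binomials (mod 13): C(2,0) = 1; C(8,1) = 8
Product: 1 × 8 = 8 ≡ 8 (mod 13)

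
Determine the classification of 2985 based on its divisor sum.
deficient

Proper divisors of 2985: sum = 1 + 3 + 5 + 15 + 199 + 597 + 995 = 1815
Since 1815 < 2985, 2985 is deficient.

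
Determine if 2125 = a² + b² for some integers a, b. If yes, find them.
3² + 46² (a=3, b=46)

Factorization: 2125 = 5^3 × 17
By Fermat: n is sum of two squares iff every prime p ≡ 3 (mod 4) appears to even power.
All primes ≡ 3 (mod 4) appear to even power.
Search a = 0, 1, 2, … for 2125 - a² a perfect square: first hit at a = 3: 2125 - 9 = 2116 = 46².
2125 = 3² + 46² = 9 + 2116 ✓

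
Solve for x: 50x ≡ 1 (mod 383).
23

gcd(50, 383) = 1, so the inverse exists.
Extended Euclidean algorithm on (383, 50):
383 = 7 × 50 + 33  ⟹  33 = (1)·383 + (-7)·50
50 = 1 × 33 + 17  ⟹  17 = (-1)·383 + (8)·50
33 = 1 × 17 + 16  ⟹  16 = (2)·383 + (-15)·50
17 = 1 × 16 + 1  ⟹  1 = (-3)·383 + (23)·50
So (23)·50 ≡ 1 (mod 383), i.e. 50^(-1) ≡ 23 (mod 383).
Check: 50 × 23 = 1150 ≡ 1 (mod 383)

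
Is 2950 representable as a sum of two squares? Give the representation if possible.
Not possible

Factorization: 2950 = 2 × 5^2 × 59
By Fermat: n is sum of two squares iff every prime p ≡ 3 (mod 4) appears to even power.
Prime(s) ≡ 3 (mod 4) with odd exponent: [(59, 1)]
Therefore 2950 cannot be expressed as a² + b².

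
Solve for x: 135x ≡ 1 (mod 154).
81

gcd(135, 154) = 1, so the inverse exists.
Extended Euclidean algorithm on (154, 135):
154 = 1 × 135 + 19  ⟹  19 = (1)·154 + (-1)·135
135 = 7 × 19 + 2  ⟹  2 = (-7)·154 + (8)·135
19 = 9 × 2 + 1  ⟹  1 = (64)·154 + (-73)·135
So (-73)·135 ≡ 1 (mod 154), i.e. 135^(-1) ≡ -73 ≡ 81 (mod 154).
Check: 135 × 81 = 10935 ≡ 1 (mod 154)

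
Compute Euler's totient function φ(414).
132

414 = 2 × 3^2 × 23
φ(n) = n × ∏(1 - 1/p) for each prime p dividing n
φ(414) = 414 × (1 - 1/2) × (1 - 1/3) × (1 - 1/23) = 132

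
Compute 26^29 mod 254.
82

Repeated squaring. Binary of 29 = 11101.
26^1 ≡ 26 (mod 254); 26^2 ≡ 168 (mod 254); 26^4 ≡ 30 (mod 254); 26^8 ≡ 138 (mod 254); 26^16 ≡ 248 (mod 254)
26^29 = 26^1 × 26^4 × 26^8 × 26^16 ≡ 82 (mod 254)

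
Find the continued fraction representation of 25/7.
[3; 1, 1, 3]

Euclidean algorithm steps:
25 = 3 × 7 + 4
7 = 1 × 4 + 3
4 = 1 × 3 + 1
3 = 3 × 1 + 0
Continued fraction: [3; 1, 1, 3]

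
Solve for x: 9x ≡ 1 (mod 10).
9

gcd(9, 10) = 1, so the inverse exists.
Extended Euclidean algorithm on (10, 9):
10 = 1 × 9 + 1  ⟹  1 = (1)·10 + (-1)·9
So (-1)·9 ≡ 1 (mod 10), i.e. 9^(-1) ≡ -1 ≡ 9 (mod 10).
Check: 9 × 9 = 81 ≡ 1 (mod 10)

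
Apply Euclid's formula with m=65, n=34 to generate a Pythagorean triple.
(3069, 4420, 5381)

Euclid's formula: a = m² - n², b = 2mn, c = m² + n²
m = 65, n = 34
a = 65² - 34² = 4225 - 1156 = 3069
b = 2 × 65 × 34 = 4420
c = 65² + 34² = 4225 + 1156 = 5381
Verification: 3069² + 4420² = 9418761 + 19536400 = 28955161 = 5381² ✓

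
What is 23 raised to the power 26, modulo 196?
193

Repeated squaring. Binary of 26 = 11010.
23^1 ≡ 23 (mod 196); 23^2 ≡ 137 (mod 196); 23^4 ≡ 149 (mod 196); 23^8 ≡ 53 (mod 196); 23^16 ≡ 65 (mod 196)
23^26 = 23^2 × 23^8 × 23^16 ≡ 193 (mod 196)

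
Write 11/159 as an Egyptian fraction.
1/15 + 1/398 + 1/316410

Greedy algorithm:
11/159: ceiling(159/11) = 15, use 1/15
2/795: ceiling(795/2) = 398, use 1/398
1/316410: ceiling(316410/1) = 316410, use 1/316410
Result: 11/159 = 1/15 + 1/398 + 1/316410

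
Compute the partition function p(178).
571701605655

p(n) counts ways to write n as a sum of positive integers (order ignored).
Euler's pentagonal recurrence: p(k) = p(k-1) + p(k-2) - p(k-5) - p(k-7) + p(k-12) + p(k-15) - ... (offsets j(3j∓1)/2, signs ++--, p(0)=1, p(<0)=0).
DP table for k = 0..177: p(0)=1, p(1)=1, p(2)=2, p(3)=3, p(4)=5, p(5)=7, p(6)=11, p(7)=15, p(8)=22, p(9)=30, p(10)=42, p(11)=56, p(12)=77, p(13)=101, p(14)=135, p(15)=176, p(16)=231, p(17)=297, p(18)=385, p(19)=490, p(20)=627, p(21)=792, p(22)=1002, p(23)=1255, p(24)=1575, p(25)=1958, p(26)=2436, p(27)=3010, p(28)=3718, p(29)=4565, p(30)=5604, p(31)=6842, p(32)=8349, p(33)=10143, p(34)=12310, p(35)=14883, p(36)=17977, p(37)=21637, p(38)=26015, p(39)=31185, p(40)=37338, p(41)=44583, p(42)=53174, p(43)=63261, p(44)=75175, p(45)=89134, p(46)=105558, p(47)=124754, p(48)=147273, p(49)=173525, p(50)=204226, p(51)=239943, p(52)=281589, p(53)=329931, p(54)=386155, p(55)=451276, p(56)=526823, p(57)=614154, p(58)=715220, p(59)=831820, p(60)=966467, p(61)=1121505, p(62)=1300156, p(63)=1505499, p(64)=1741630, p(65)=2012558, p(66)=2323520, p(67)=2679689, p(68)=3087735, p(69)=3554345, p(70)=4087968, p(71)=4697205, p(72)=5392783, p(73)=6185689, p(74)=7089500, p(75)=8118264, p(76)=9289091, p(77)=10619863, p(78)=12132164, p(79)=13848650, p(80)=15796476, p(81)=18004327, p(82)=20506255, p(83)=23338469, p(84)=26543660, p(85)=30167357, p(86)=34262962, p(87)=38887673, p(88)=44108109, p(89)=49995925, p(90)=56634173, p(91)=64112359, p(92)=72533807, p(93)=82010177, p(94)=92669720, p(95)=104651419, p(96)=118114304, p(97)=133230930, p(98)=150198136, p(99)=169229875, p(100)=190569292, p(101)=214481126, p(102)=241265379, p(103)=271248950, p(104)=304801365, p(105)=342325709, p(106)=384276336, p(107)=431149389, p(108)=483502844, p(109)=541946240, p(110)=607163746, p(111)=679903203, p(112)=761002156, p(113)=851376628, p(114)=952050665, p(115)=1064144451, p(116)=1188908248, p(117)=1327710076, p(118)=1482074143, p(119)=1653668665, p(120)=1844349560, p(121)=2056148051, p(122)=2291320912, p(123)=2552338241, p(124)=2841940500, p(125)=3163127352, p(126)=3519222692, p(127)=3913864295, p(128)=4351078600, p(129)=4835271870, p(130)=5371315400, p(131)=5964539504, p(132)=6620830889, p(133)=7346629512, p(134)=8149040695, p(135)=9035836076, p(136)=10015581680, p(137)=11097645016, p(138)=12292341831, p(139)=13610949895, p(140)=15065878135, p(141)=16670689208, p(142)=18440293320, p(143)=20390982757, p(144)=22540654445, p(145)=24908858009, p(146)=27517052599, p(147)=30388671978, p(148)=33549419497, p(149)=37027355200, p(150)=40853235313, p(151)=45060624582, p(152)=49686288421, p(153)=54770336324, p(154)=60356673280, p(155)=66493182097, p(156)=73232243759, p(157)=80630964769, p(158)=88751778802, p(159)=97662728555, p(160)=107438159466, p(161)=118159068427, p(162)=129913904637, p(163)=142798995930, p(164)=156919475295, p(165)=172389800255, p(166)=189334822579, p(167)=207890420102, p(168)=228204732751, p(169)=250438925115, p(170)=274768617130, p(171)=301384802048, p(172)=330495499613, p(173)=362326859895, p(174)=397125074750, p(175)=435157697830, p(176)=476715857290, p(177)=522115831195.
Final step: p(178) = p(177) + p(176) - p(173) - p(171) + p(166) + p(163) - p(156) - p(152) + p(143) + p(138) - p(127) - p(121) + p(108) + p(101) - p(86) - p(78) + p(61) + p(52) - p(33) - p(23) + p(2)
= 522115831195 + 476715857290 - 362326859895 - 301384802048 + 189334822579 + 142798995930 - 73232243759 - 49686288421 + 20390982757 + 12292341831 - 3913864295 - 2056148051 + 483502844 + 214481126 - 34262962 - 12132164 + 1121505 + 281589 - 10143 - 1255 + 2
= 571701605655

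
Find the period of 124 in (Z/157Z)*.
39

157 is prime, so ord(124) divides φ(157) = 156.
Divisors of 156: 1, 2, 3, 4, 6, 12, 13, 26, 39, 52, 78, 156.
Repeated squaring: 124^1 ≡ 124, 124^2 ≡ 147, 124^4 ≡ 100, 124^8 ≡ 109, 124^16 ≡ 106, 124^32 ≡ 89, 124^64 ≡ 71, 124^128 ≡ 17 (mod 157).
Test 124^d mod 157 for each divisor d in increasing order:
124^1 ≡ 124
124^2 ≡ 147
124^3 = 124^2·124^1 ≡ 16
124^4 ≡ 100
124^6 = 124^4·124^2 ≡ 99
124^12 = 124^8·124^4 ≡ 67
124^13 = 124^8·124^4·124^1 ≡ 144
124^26 = 124^16·124^8·124^2 ≡ 12
124^39 = 124^32·124^4·124^2·124^1 ≡ 1  ← first divisor giving 1
The order is 39.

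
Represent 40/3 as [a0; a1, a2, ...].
[13; 3]

Euclidean algorithm steps:
40 = 13 × 3 + 1
3 = 3 × 1 + 0
Continued fraction: [13; 3]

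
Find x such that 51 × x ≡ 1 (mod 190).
41

gcd(51, 190) = 1, so the inverse exists.
Extended Euclidean algorithm on (190, 51):
190 = 3 × 51 + 37  ⟹  37 = (1)·190 + (-3)·51
51 = 1 × 37 + 14  ⟹  14 = (-1)·190 + (4)·51
37 = 2 × 14 + 9  ⟹  9 = (3)·190 + (-11)·51
14 = 1 × 9 + 5  ⟹  5 = (-4)·190 + (15)·51
9 = 1 × 5 + 4  ⟹  4 = (7)·190 + (-26)·51
5 = 1 × 4 + 1  ⟹  1 = (-11)·190 + (41)·51
So (41)·51 ≡ 1 (mod 190), i.e. 51^(-1) ≡ 41 (mod 190).
Check: 51 × 41 = 2091 ≡ 1 (mod 190)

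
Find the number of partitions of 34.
12310

p(n) counts ways to write n as a sum of positive integers (order ignored).
Euler's pentagonal recurrence: p(k) = p(k-1) + p(k-2) - p(k-5) - p(k-7) + p(k-12) + p(k-15) - ... (offsets j(3j∓1)/2, signs ++--, p(0)=1, p(<0)=0).
DP table for k = 0..33: p(0)=1, p(1)=1, p(2)=2, p(3)=3, p(4)=5, p(5)=7, p(6)=11, p(7)=15, p(8)=22, p(9)=30, p(10)=42, p(11)=56, p(12)=77, p(13)=101, p(14)=135, p(15)=176, p(16)=231, p(17)=297, p(18)=385, p(19)=490, p(20)=627, p(21)=792, p(22)=1002, p(23)=1255, p(24)=1575, p(25)=1958, p(26)=2436, p(27)=3010, p(28)=3718, p(29)=4565, p(30)=5604, p(31)=6842, p(32)=8349, p(33)=10143.
Final step: p(34) = p(33) + p(32) - p(29) - p(27) + p(22) + p(19) - p(12) - p(8)
= 10143 + 8349 - 4565 - 3010 + 1002 + 490 - 77 - 22
= 12310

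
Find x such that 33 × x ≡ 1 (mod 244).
37

gcd(33, 244) = 1, so the inverse exists.
Extended Euclidean algorithm on (244, 33):
244 = 7 × 33 + 13  ⟹  13 = (1)·244 + (-7)·33
33 = 2 × 13 + 7  ⟹  7 = (-2)·244 + (15)·33
13 = 1 × 7 + 6  ⟹  6 = (3)·244 + (-22)·33
7 = 1 × 6 + 1  ⟹  1 = (-5)·244 + (37)·33
So (37)·33 ≡ 1 (mod 244), i.e. 33^(-1) ≡ 37 (mod 244).
Check: 33 × 37 = 1221 ≡ 1 (mod 244)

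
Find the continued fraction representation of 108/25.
[4; 3, 8]

Euclidean algorithm steps:
108 = 4 × 25 + 8
25 = 3 × 8 + 1
8 = 8 × 1 + 0
Continued fraction: [4; 3, 8]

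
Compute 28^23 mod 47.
1

Repeated squaring. Binary of 23 = 10111.
28^1 ≡ 28 (mod 47); 28^2 ≡ 32 (mod 47); 28^4 ≡ 37 (mod 47); 28^8 ≡ 6 (mod 47); 28^16 ≡ 36 (mod 47)
28^23 = 28^1 × 28^2 × 28^4 × 28^16 ≡ 1 (mod 47)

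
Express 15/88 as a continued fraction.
[0; 5, 1, 6, 2]

Euclidean algorithm steps:
15 = 0 × 88 + 15
88 = 5 × 15 + 13
15 = 1 × 13 + 2
13 = 6 × 2 + 1
2 = 2 × 1 + 0
Continued fraction: [0; 5, 1, 6, 2]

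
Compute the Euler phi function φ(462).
120

462 = 2 × 3 × 7 × 11
φ(n) = n × ∏(1 - 1/p) for each prime p dividing n
φ(462) = 462 × (1 - 1/2) × (1 - 1/3) × (1 - 1/7) × (1 - 1/11) = 120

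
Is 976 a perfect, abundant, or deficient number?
deficient

Proper divisors of 976: sum = 1 + 2 + 4 + 8 + 16 + 61 + 122 + 244 + 488 = 946
Since 946 < 976, 976 is deficient.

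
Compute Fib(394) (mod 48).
7

Matrix identity: Q^n = [[F_(n+1), F_n], [F_n, F_(n-1)]] with Q = [[1,1],[1,0]].
n = 394 = 110001010₂. Square-and-multiply, entries mod 48:
Q^1 = [[1,1],[1,0]]
Q^3 = (Q^1)²·Q = [[3,2],[2,1]]
Q^6 = (Q^3)² = [[13,8],[8,5]]
Q^12 = (Q^6)² = [[41,0],[0,41]]
Q^24 = (Q^12)² = [[1,0],[0,1]]
Q^49 = (Q^24)²·Q = [[1,1],[1,0]]
Q^98 = (Q^49)² = [[2,1],[1,1]]
Q^197 = (Q^98)²·Q = [[8,5],[5,3]]
Q^394 = (Q^197)² = [[41,7],[7,34]]
F_394 mod 48 = Q^394[0][1] = 7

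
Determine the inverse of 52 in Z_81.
67

gcd(52, 81) = 1, so the inverse exists.
Extended Euclidean algorithm on (81, 52):
81 = 1 × 52 + 29  ⟹  29 = (1)·81 + (-1)·52
52 = 1 × 29 + 23  ⟹  23 = (-1)·81 + (2)·52
29 = 1 × 23 + 6  ⟹  6 = (2)·81 + (-3)·52
23 = 3 × 6 + 5  ⟹  5 = (-7)·81 + (11)·52
6 = 1 × 5 + 1  ⟹  1 = (9)·81 + (-14)·52
So (-14)·52 ≡ 1 (mod 81), i.e. 52^(-1) ≡ -14 ≡ 67 (mod 81).
Check: 52 × 67 = 3484 ≡ 1 (mod 81)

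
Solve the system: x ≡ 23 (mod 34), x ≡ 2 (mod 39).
431

Using Chinese Remainder Theorem:
M = 34 × 39 = 1326
M1 = 39, M2 = 34
y1 = 39^(-1) mod 34 = 7
y2 = 34^(-1) mod 39 = 31
x = (23×39×7 + 2×34×31) mod 1326 = 431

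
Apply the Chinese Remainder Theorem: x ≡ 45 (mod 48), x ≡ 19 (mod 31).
1197

Using Chinese Remainder Theorem:
M = 48 × 31 = 1488
M1 = 31, M2 = 48
y1 = 31^(-1) mod 48 = 31
y2 = 48^(-1) mod 31 = 11
x = (45×31×31 + 19×48×11) mod 1488 = 1197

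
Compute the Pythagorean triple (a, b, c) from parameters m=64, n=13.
(3927, 1664, 4265)

Euclid's formula: a = m² - n², b = 2mn, c = m² + n²
m = 64, n = 13
a = 64² - 13² = 4096 - 169 = 3927
b = 2 × 64 × 13 = 1664
c = 64² + 13² = 4096 + 169 = 4265
Verification: 3927² + 1664² = 15421329 + 2768896 = 18190225 = 4265² ✓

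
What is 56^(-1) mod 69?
53

gcd(56, 69) = 1, so the inverse exists.
Extended Euclidean algorithm on (69, 56):
69 = 1 × 56 + 13  ⟹  13 = (1)·69 + (-1)·56
56 = 4 × 13 + 4  ⟹  4 = (-4)·69 + (5)·56
13 = 3 × 4 + 1  ⟹  1 = (13)·69 + (-16)·56
So (-16)·56 ≡ 1 (mod 69), i.e. 56^(-1) ≡ -16 ≡ 53 (mod 69).
Check: 56 × 53 = 2968 ≡ 1 (mod 69)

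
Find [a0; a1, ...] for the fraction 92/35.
[2; 1, 1, 1, 2, 4]

Euclidean algorithm steps:
92 = 2 × 35 + 22
35 = 1 × 22 + 13
22 = 1 × 13 + 9
13 = 1 × 9 + 4
9 = 2 × 4 + 1
4 = 4 × 1 + 0
Continued fraction: [2; 1, 1, 1, 2, 4]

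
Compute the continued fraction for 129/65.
[1; 1, 64]

Euclidean algorithm steps:
129 = 1 × 65 + 64
65 = 1 × 64 + 1
64 = 64 × 1 + 0
Continued fraction: [1; 1, 64]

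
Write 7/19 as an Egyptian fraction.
1/3 + 1/29 + 1/1653

Greedy algorithm:
7/19: ceiling(19/7) = 3, use 1/3
2/57: ceiling(57/2) = 29, use 1/29
1/1653: ceiling(1653/1) = 1653, use 1/1653
Result: 7/19 = 1/3 + 1/29 + 1/1653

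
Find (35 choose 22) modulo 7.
0

Using Lucas' theorem:
Write n=35 and k=22 in base 7:
n in base 7: [5, 0]
k in base 7: [3, 1]
C(35,22) mod 7 = ∏ C(n_i, k_i) mod 7
Digit binomials (mod 7): C(5,3) = 10 ≡ 3; C(0,1) = 0 (k_i > n_i)
Product: 3 × 0 = 0 ≡ 0 (mod 7)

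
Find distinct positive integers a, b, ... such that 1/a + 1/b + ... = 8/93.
1/12 + 1/372

Greedy algorithm:
8/93: ceiling(93/8) = 12, use 1/12
1/372: ceiling(372/1) = 372, use 1/372
Result: 8/93 = 1/12 + 1/372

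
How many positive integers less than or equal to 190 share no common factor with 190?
72

190 = 2 × 5 × 19
φ(n) = n × ∏(1 - 1/p) for each prime p dividing n
φ(190) = 190 × (1 - 1/2) × (1 - 1/5) × (1 - 1/19) = 72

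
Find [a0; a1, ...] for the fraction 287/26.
[11; 26]

Euclidean algorithm steps:
287 = 11 × 26 + 1
26 = 26 × 1 + 0
Continued fraction: [11; 26]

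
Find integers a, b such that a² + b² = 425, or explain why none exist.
5² + 20² (a=5, b=20)

Factorization: 425 = 5^2 × 17
By Fermat: n is sum of two squares iff every prime p ≡ 3 (mod 4) appears to even power.
All primes ≡ 3 (mod 4) appear to even power.
Search a = 0, 1, 2, … for 425 - a² a perfect square: first hit at a = 5: 425 - 25 = 400 = 20².
425 = 5² + 20² = 25 + 400 ✓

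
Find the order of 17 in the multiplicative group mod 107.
106

107 is prime, so ord(17) divides φ(107) = 106.
Divisors of 106: 1, 2, 53, 106.
Repeated squaring: 17^1 ≡ 17, 17^2 ≡ 75, 17^4 ≡ 61, 17^8 ≡ 83, 17^16 ≡ 41, 17^32 ≡ 76, 17^64 ≡ 105 (mod 107).
Test 17^d mod 107 for each divisor d in increasing order:
17^1 ≡ 17
17^2 ≡ 75
17^53 = 17^32·17^16·17^4·17^1 ≡ 106
17^106 = 17^64·17^32·17^8·17^2 ≡ 1  ← first divisor giving 1
The order is 106.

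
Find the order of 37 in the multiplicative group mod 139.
69

139 is prime, so ord(37) divides φ(139) = 138.
Divisors of 138: 1, 2, 3, 6, 23, 46, 69, 138.
Repeated squaring: 37^1 ≡ 37, 37^2 ≡ 118, 37^4 ≡ 24, 37^8 ≡ 20, 37^16 ≡ 122, 37^32 ≡ 11, 37^64 ≡ 121, 37^128 ≡ 46 (mod 139).
Test 37^d mod 139 for each divisor d in increasing order:
37^1 ≡ 37
37^2 ≡ 118
37^3 = 37^2·37^1 ≡ 57
37^6 = 37^4·37^2 ≡ 52
37^23 = 37^16·37^4·37^2·37^1 ≡ 96
37^46 = 37^32·37^8·37^4·37^2 ≡ 42
37^69 = 37^64·37^4·37^1 ≡ 1  ← first divisor giving 1
The order is 69.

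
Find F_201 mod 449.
79

Matrix identity: Q^n = [[F_(n+1), F_n], [F_n, F_(n-1)]] with Q = [[1,1],[1,0]].
n = 201 = 11001001₂. Square-and-multiply, entries mod 449:
Q^1 = [[1,1],[1,0]]
Q^3 = (Q^1)²·Q = [[3,2],[2,1]]
Q^6 = (Q^3)² = [[13,8],[8,5]]
Q^12 = (Q^6)² = [[233,144],[144,89]]
Q^25 = (Q^12)²·Q = [[163,42],[42,121]]
Q^50 = (Q^25)² = [[46,254],[254,241]]
Q^100 = (Q^50)² = [[180,160],[160,20]]
Q^201 = (Q^100)²·Q = [[200,79],[79,121]]
F_201 mod 449 = Q^201[0][1] = 79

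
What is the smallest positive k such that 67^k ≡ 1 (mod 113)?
112

113 is prime, so ord(67) divides φ(113) = 112.
Divisors of 112: 1, 2, 4, 7, 8, 14, 16, 28, 56, 112.
Repeated squaring: 67^1 ≡ 67, 67^2 ≡ 82, 67^4 ≡ 57, 67^8 ≡ 85, 67^16 ≡ 106, 67^32 ≡ 49, 67^64 ≡ 28 (mod 113).
Test 67^d mod 113 for each divisor d in increasing order:
67^1 ≡ 67
67^2 ≡ 82
67^4 ≡ 57
67^7 = 67^4·67^2·67^1 ≡ 35
67^8 ≡ 85
67^14 = 67^8·67^4·67^2 ≡ 95
67^16 ≡ 106
67^28 = 67^16·67^8·67^4 ≡ 98
67^56 = 67^32·67^16·67^8 ≡ 112
67^112 = 67^64·67^32·67^16 ≡ 1  ← first divisor giving 1
The order is 112.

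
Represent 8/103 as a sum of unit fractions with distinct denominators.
1/13 + 1/1339

Greedy algorithm:
8/103: ceiling(103/8) = 13, use 1/13
1/1339: ceiling(1339/1) = 1339, use 1/1339
Result: 8/103 = 1/13 + 1/1339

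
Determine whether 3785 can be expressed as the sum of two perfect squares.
8² + 61² (a=8, b=61)

Factorization: 3785 = 5 × 757
By Fermat: n is sum of two squares iff every prime p ≡ 3 (mod 4) appears to even power.
All primes ≡ 3 (mod 4) appear to even power.
Search a = 0, 1, 2, … for 3785 - a² a perfect square: first hit at a = 8: 3785 - 64 = 3721 = 61².
3785 = 8² + 61² = 64 + 3721 ✓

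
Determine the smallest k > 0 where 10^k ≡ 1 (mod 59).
58

59 is prime, so ord(10) divides φ(59) = 58.
Divisors of 58: 1, 2, 29, 58.
Repeated squaring: 10^1 ≡ 10, 10^2 ≡ 41, 10^4 ≡ 29, 10^8 ≡ 15, 10^16 ≡ 48, 10^32 ≡ 3 (mod 59).
Test 10^d mod 59 for each divisor d in increasing order:
10^1 ≡ 10
10^2 ≡ 41
10^29 = 10^16·10^8·10^4·10^1 ≡ 58
10^58 = 10^32·10^16·10^8·10^2 ≡ 1  ← first divisor giving 1
The order is 58.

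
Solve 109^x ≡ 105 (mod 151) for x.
70

Baby-step giant-step with step n = ⌈√151⌉ = 13.
Baby steps 109^j mod 151 (j:value) for j=0..12: 0:1, 1:109, 2:103, 3:53, 4:39, 5:23, 6:91, 7:104, 8:11, 9:142, 10:76, 11:130, 12:127.
Giant-step multiplier: 109^(-13) ≡ 109^(150-13) = 109^137 ≡ 114 (mod 151).
Giant steps γ_i = 105·114^i mod 151: γ_0=105, γ_1=41, γ_2=144, γ_3=108, γ_4=81, γ_5=23 (in table at j=5).
x = i·n + j = 5·13 + 5 = 70.
Check: 109^70 ≡ 105 (mod 151).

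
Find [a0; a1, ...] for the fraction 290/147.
[1; 1, 35, 1, 3]

Euclidean algorithm steps:
290 = 1 × 147 + 143
147 = 1 × 143 + 4
143 = 35 × 4 + 3
4 = 1 × 3 + 1
3 = 3 × 1 + 0
Continued fraction: [1; 1, 35, 1, 3]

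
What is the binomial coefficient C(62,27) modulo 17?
16

Using Lucas' theorem:
Write n=62 and k=27 in base 17:
n in base 17: [3, 11]
k in base 17: [1, 10]
C(62,27) mod 17 = ∏ C(n_i, k_i) mod 17
Digit binomials (mod 17): C(3,1) = 3; C(11,10) = 11
Product: 3 × 11 = 33 ≡ 16 (mod 17)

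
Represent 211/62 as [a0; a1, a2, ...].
[3; 2, 2, 12]

Euclidean algorithm steps:
211 = 3 × 62 + 25
62 = 2 × 25 + 12
25 = 2 × 12 + 1
12 = 12 × 1 + 0
Continued fraction: [3; 2, 2, 12]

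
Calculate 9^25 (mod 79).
50

Repeated squaring. Binary of 25 = 11001.
9^1 ≡ 9 (mod 79); 9^2 ≡ 2 (mod 79); 9^4 ≡ 4 (mod 79); 9^8 ≡ 16 (mod 79); 9^16 ≡ 19 (mod 79)
9^25 = 9^1 × 9^8 × 9^16 ≡ 50 (mod 79)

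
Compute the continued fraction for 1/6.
[0; 6]

Euclidean algorithm steps:
1 = 0 × 6 + 1
6 = 6 × 1 + 0
Continued fraction: [0; 6]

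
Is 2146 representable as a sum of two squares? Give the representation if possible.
11² + 45² (a=11, b=45)

Factorization: 2146 = 2 × 29 × 37
By Fermat: n is sum of two squares iff every prime p ≡ 3 (mod 4) appears to even power.
All primes ≡ 3 (mod 4) appear to even power.
Search a = 0, 1, 2, … for 2146 - a² a perfect square: first hit at a = 11: 2146 - 121 = 2025 = 45².
2146 = 11² + 45² = 121 + 2025 ✓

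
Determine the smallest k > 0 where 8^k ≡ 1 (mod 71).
35

71 is prime, so ord(8) divides φ(71) = 70.
Divisors of 70: 1, 2, 5, 7, 10, 14, 35, 70.
Repeated squaring: 8^1 ≡ 8, 8^2 ≡ 64, 8^4 ≡ 49, 8^8 ≡ 58, 8^16 ≡ 27, 8^32 ≡ 19, 8^64 ≡ 6 (mod 71).
Test 8^d mod 71 for each divisor d in increasing order:
8^1 ≡ 8
8^2 ≡ 64
8^5 = 8^4·8^1 ≡ 37
8^7 = 8^4·8^2·8^1 ≡ 25
8^10 = 8^8·8^2 ≡ 20
8^14 = 8^8·8^4·8^2 ≡ 57
8^35 = 8^32·8^2·8^1 ≡ 1  ← first divisor giving 1
The order is 35.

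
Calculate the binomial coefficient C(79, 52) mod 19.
0

Using Lucas' theorem:
Write n=79 and k=52 in base 19:
n in base 19: [4, 3]
k in base 19: [2, 14]
C(79,52) mod 19 = ∏ C(n_i, k_i) mod 19
Digit binomials (mod 19): C(4,2) = 6; C(3,14) = 0 (k_i > n_i)
Product: 6 × 0 = 0 ≡ 0 (mod 19)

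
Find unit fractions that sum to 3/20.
1/7 + 1/140

Greedy algorithm:
3/20: ceiling(20/3) = 7, use 1/7
1/140: ceiling(140/1) = 140, use 1/140
Result: 3/20 = 1/7 + 1/140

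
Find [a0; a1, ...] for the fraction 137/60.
[2; 3, 1, 1, 8]

Euclidean algorithm steps:
137 = 2 × 60 + 17
60 = 3 × 17 + 9
17 = 1 × 9 + 8
9 = 1 × 8 + 1
8 = 8 × 1 + 0
Continued fraction: [2; 3, 1, 1, 8]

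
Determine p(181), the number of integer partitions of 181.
749474411781

p(n) counts ways to write n as a sum of positive integers (order ignored).
Euler's pentagonal recurrence: p(k) = p(k-1) + p(k-2) - p(k-5) - p(k-7) + p(k-12) + p(k-15) - ... (offsets j(3j∓1)/2, signs ++--, p(0)=1, p(<0)=0).
DP table for k = 0..180: p(0)=1, p(1)=1, p(2)=2, p(3)=3, p(4)=5, p(5)=7, p(6)=11, p(7)=15, p(8)=22, p(9)=30, p(10)=42, p(11)=56, p(12)=77, p(13)=101, p(14)=135, p(15)=176, p(16)=231, p(17)=297, p(18)=385, p(19)=490, p(20)=627, p(21)=792, p(22)=1002, p(23)=1255, p(24)=1575, p(25)=1958, p(26)=2436, p(27)=3010, p(28)=3718, p(29)=4565, p(30)=5604, p(31)=6842, p(32)=8349, p(33)=10143, p(34)=12310, p(35)=14883, p(36)=17977, p(37)=21637, p(38)=26015, p(39)=31185, p(40)=37338, p(41)=44583, p(42)=53174, p(43)=63261, p(44)=75175, p(45)=89134, p(46)=105558, p(47)=124754, p(48)=147273, p(49)=173525, p(50)=204226, p(51)=239943, p(52)=281589, p(53)=329931, p(54)=386155, p(55)=451276, p(56)=526823, p(57)=614154, p(58)=715220, p(59)=831820, p(60)=966467, p(61)=1121505, p(62)=1300156, p(63)=1505499, p(64)=1741630, p(65)=2012558, p(66)=2323520, p(67)=2679689, p(68)=3087735, p(69)=3554345, p(70)=4087968, p(71)=4697205, p(72)=5392783, p(73)=6185689, p(74)=7089500, p(75)=8118264, p(76)=9289091, p(77)=10619863, p(78)=12132164, p(79)=13848650, p(80)=15796476, p(81)=18004327, p(82)=20506255, p(83)=23338469, p(84)=26543660, p(85)=30167357, p(86)=34262962, p(87)=38887673, p(88)=44108109, p(89)=49995925, p(90)=56634173, p(91)=64112359, p(92)=72533807, p(93)=82010177, p(94)=92669720, p(95)=104651419, p(96)=118114304, p(97)=133230930, p(98)=150198136, p(99)=169229875, p(100)=190569292, p(101)=214481126, p(102)=241265379, p(103)=271248950, p(104)=304801365, p(105)=342325709, p(106)=384276336, p(107)=431149389, p(108)=483502844, p(109)=541946240, p(110)=607163746, p(111)=679903203, p(112)=761002156, p(113)=851376628, p(114)=952050665, p(115)=1064144451, p(116)=1188908248, p(117)=1327710076, p(118)=1482074143, p(119)=1653668665, p(120)=1844349560, p(121)=2056148051, p(122)=2291320912, p(123)=2552338241, p(124)=2841940500, p(125)=3163127352, p(126)=3519222692, p(127)=3913864295, p(128)=4351078600, p(129)=4835271870, p(130)=5371315400, p(131)=5964539504, p(132)=6620830889, p(133)=7346629512, p(134)=8149040695, p(135)=9035836076, p(136)=10015581680, p(137)=11097645016, p(138)=12292341831, p(139)=13610949895, p(140)=15065878135, p(141)=16670689208, p(142)=18440293320, p(143)=20390982757, p(144)=22540654445, p(145)=24908858009, p(146)=27517052599, p(147)=30388671978, p(148)=33549419497, p(149)=37027355200, p(150)=40853235313, p(151)=45060624582, p(152)=49686288421, p(153)=54770336324, p(154)=60356673280, p(155)=66493182097, p(156)=73232243759, p(157)=80630964769, p(158)=88751778802, p(159)=97662728555, p(160)=107438159466, p(161)=118159068427, p(162)=129913904637, p(163)=142798995930, p(164)=156919475295, p(165)=172389800255, p(166)=189334822579, p(167)=207890420102, p(168)=228204732751, p(169)=250438925115, p(170)=274768617130, p(171)=301384802048, p(172)=330495499613, p(173)=362326859895, p(174)=397125074750, p(175)=435157697830, p(176)=476715857290, p(177)=522115831195, p(178)=571701605655, p(179)=625846753120, p(180)=684957390936.
Final step: p(181) = p(180) + p(179) - p(176) - p(174) + p(169) + p(166) - p(159) - p(155) + p(146) + p(141) - p(130) - p(124) + p(111) + p(104) - p(89) - p(81) + p(64) + p(55) - p(36) - p(26) + p(5)
= 684957390936 + 625846753120 - 476715857290 - 397125074750 + 250438925115 + 189334822579 - 97662728555 - 66493182097 + 27517052599 + 16670689208 - 5371315400 - 2841940500 + 679903203 + 304801365 - 49995925 - 18004327 + 1741630 + 451276 - 17977 - 2436 + 7
= 749474411781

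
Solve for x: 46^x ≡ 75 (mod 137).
121

Baby-step giant-step with step n = ⌈√137⌉ = 12.
Baby steps 46^j mod 137 (j:value) for j=0..11: 0:1, 1:46, 2:61, 3:66, 4:22, 5:53, 6:109, 7:82, 8:73, 9:70, 10:69, 11:23.
Giant-step multiplier: 46^(-12) ≡ 46^(136-12) = 46^124 ≡ 18 (mod 137).
Giant steps γ_i = 75·18^i mod 137: γ_0=75, γ_1=117, γ_2=51, γ_3=96, γ_4=84, γ_5=5, γ_6=90, γ_7=113, γ_8=116, γ_9=33, γ_10=46 (in table at j=1).
x = i·n + j = 10·12 + 1 = 121.
Check: 46^121 ≡ 75 (mod 137).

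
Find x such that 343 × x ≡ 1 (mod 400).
7

gcd(343, 400) = 1, so the inverse exists.
Extended Euclidean algorithm on (400, 343):
400 = 1 × 343 + 57  ⟹  57 = (1)·400 + (-1)·343
343 = 6 × 57 + 1  ⟹  1 = (-6)·400 + (7)·343
So (7)·343 ≡ 1 (mod 400), i.e. 343^(-1) ≡ 7 (mod 400).
Check: 343 × 7 = 2401 ≡ 1 (mod 400)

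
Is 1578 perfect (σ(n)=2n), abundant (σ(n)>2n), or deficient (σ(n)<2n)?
abundant

Proper divisors of 1578: sum = 1 + 2 + 3 + 6 + 263 + 526 + 789 = 1590
Since 1590 > 1578, 1578 is abundant.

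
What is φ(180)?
48

180 = 2^2 × 3^2 × 5
φ(n) = n × ∏(1 - 1/p) for each prime p dividing n
φ(180) = 180 × (1 - 1/2) × (1 - 1/3) × (1 - 1/5) = 48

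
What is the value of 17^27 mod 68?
17

Repeated squaring. Binary of 27 = 11011.
17^1 ≡ 17 (mod 68); 17^2 ≡ 17 (mod 68); 17^4 ≡ 17 (mod 68); 17^8 ≡ 17 (mod 68); 17^16 ≡ 17 (mod 68)
17^27 = 17^1 × 17^2 × 17^8 × 17^16 ≡ 17 (mod 68)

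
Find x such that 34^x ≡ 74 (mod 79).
29

Baby-step giant-step with step n = ⌈√79⌉ = 9.
Baby steps 34^j mod 79 (j:value) for j=0..8: 0:1, 1:34, 2:50, 3:41, 4:51, 5:75, 6:22, 7:37, 8:73.
Giant-step multiplier: 34^(-9) ≡ 34^(78-9) = 34^69 ≡ 12 (mod 79).
Giant steps γ_i = 74·12^i mod 79: γ_0=74, γ_1=19, γ_2=70, γ_3=50 (in table at j=2).
x = i·n + j = 3·9 + 2 = 29.
Check: 34^29 ≡ 74 (mod 79).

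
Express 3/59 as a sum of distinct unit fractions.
1/20 + 1/1180

Greedy algorithm:
3/59: ceiling(59/3) = 20, use 1/20
1/1180: ceiling(1180/1) = 1180, use 1/1180
Result: 3/59 = 1/20 + 1/1180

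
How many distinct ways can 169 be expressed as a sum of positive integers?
250438925115

p(n) counts ways to write n as a sum of positive integers (order ignored).
Euler's pentagonal recurrence: p(k) = p(k-1) + p(k-2) - p(k-5) - p(k-7) + p(k-12) + p(k-15) - ... (offsets j(3j∓1)/2, signs ++--, p(0)=1, p(<0)=0).
DP table for k = 0..168: p(0)=1, p(1)=1, p(2)=2, p(3)=3, p(4)=5, p(5)=7, p(6)=11, p(7)=15, p(8)=22, p(9)=30, p(10)=42, p(11)=56, p(12)=77, p(13)=101, p(14)=135, p(15)=176, p(16)=231, p(17)=297, p(18)=385, p(19)=490, p(20)=627, p(21)=792, p(22)=1002, p(23)=1255, p(24)=1575, p(25)=1958, p(26)=2436, p(27)=3010, p(28)=3718, p(29)=4565, p(30)=5604, p(31)=6842, p(32)=8349, p(33)=10143, p(34)=12310, p(35)=14883, p(36)=17977, p(37)=21637, p(38)=26015, p(39)=31185, p(40)=37338, p(41)=44583, p(42)=53174, p(43)=63261, p(44)=75175, p(45)=89134, p(46)=105558, p(47)=124754, p(48)=147273, p(49)=173525, p(50)=204226, p(51)=239943, p(52)=281589, p(53)=329931, p(54)=386155, p(55)=451276, p(56)=526823, p(57)=614154, p(58)=715220, p(59)=831820, p(60)=966467, p(61)=1121505, p(62)=1300156, p(63)=1505499, p(64)=1741630, p(65)=2012558, p(66)=2323520, p(67)=2679689, p(68)=3087735, p(69)=3554345, p(70)=4087968, p(71)=4697205, p(72)=5392783, p(73)=6185689, p(74)=7089500, p(75)=8118264, p(76)=9289091, p(77)=10619863, p(78)=12132164, p(79)=13848650, p(80)=15796476, p(81)=18004327, p(82)=20506255, p(83)=23338469, p(84)=26543660, p(85)=30167357, p(86)=34262962, p(87)=38887673, p(88)=44108109, p(89)=49995925, p(90)=56634173, p(91)=64112359, p(92)=72533807, p(93)=82010177, p(94)=92669720, p(95)=104651419, p(96)=118114304, p(97)=133230930, p(98)=150198136, p(99)=169229875, p(100)=190569292, p(101)=214481126, p(102)=241265379, p(103)=271248950, p(104)=304801365, p(105)=342325709, p(106)=384276336, p(107)=431149389, p(108)=483502844, p(109)=541946240, p(110)=607163746, p(111)=679903203, p(112)=761002156, p(113)=851376628, p(114)=952050665, p(115)=1064144451, p(116)=1188908248, p(117)=1327710076, p(118)=1482074143, p(119)=1653668665, p(120)=1844349560, p(121)=2056148051, p(122)=2291320912, p(123)=2552338241, p(124)=2841940500, p(125)=3163127352, p(126)=3519222692, p(127)=3913864295, p(128)=4351078600, p(129)=4835271870, p(130)=5371315400, p(131)=5964539504, p(132)=6620830889, p(133)=7346629512, p(134)=8149040695, p(135)=9035836076, p(136)=10015581680, p(137)=11097645016, p(138)=12292341831, p(139)=13610949895, p(140)=15065878135, p(141)=16670689208, p(142)=18440293320, p(143)=20390982757, p(144)=22540654445, p(145)=24908858009, p(146)=27517052599, p(147)=30388671978, p(148)=33549419497, p(149)=37027355200, p(150)=40853235313, p(151)=45060624582, p(152)=49686288421, p(153)=54770336324, p(154)=60356673280, p(155)=66493182097, p(156)=73232243759, p(157)=80630964769, p(158)=88751778802, p(159)=97662728555, p(160)=107438159466, p(161)=118159068427, p(162)=129913904637, p(163)=142798995930, p(164)=156919475295, p(165)=172389800255, p(166)=189334822579, p(167)=207890420102, p(168)=228204732751.
Final step: p(169) = p(168) + p(167) - p(164) - p(162) + p(157) + p(154) - p(147) - p(143) + p(134) + p(129) - p(118) - p(112) + p(99) + p(92) - p(77) - p(69) + p(52) + p(43) - p(24) - p(14)
= 228204732751 + 207890420102 - 156919475295 - 129913904637 + 80630964769 + 60356673280 - 30388671978 - 20390982757 + 8149040695 + 4835271870 - 1482074143 - 761002156 + 169229875 + 72533807 - 10619863 - 3554345 + 281589 + 63261 - 1575 - 135
= 250438925115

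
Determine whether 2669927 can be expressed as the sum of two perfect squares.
Not possible

Factorization: 2669927 = 13 × 59^3
By Fermat: n is sum of two squares iff every prime p ≡ 3 (mod 4) appears to even power.
Prime(s) ≡ 3 (mod 4) with odd exponent: [(59, 3)]
Therefore 2669927 cannot be expressed as a² + b².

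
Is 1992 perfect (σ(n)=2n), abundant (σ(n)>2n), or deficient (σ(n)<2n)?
abundant

Proper divisors of 1992: sum = 1 + 2 + 3 + 4 + 6 + 8 + 12 + 24 + 83 + 166 + 249 + 332 + 498 + 664 + 996 = 3048
Since 3048 > 1992, 1992 is abundant.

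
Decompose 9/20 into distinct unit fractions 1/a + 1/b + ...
1/3 + 1/9 + 1/180

Greedy algorithm:
9/20: ceiling(20/9) = 3, use 1/3
7/60: ceiling(60/7) = 9, use 1/9
1/180: ceiling(180/1) = 180, use 1/180
Result: 9/20 = 1/3 + 1/9 + 1/180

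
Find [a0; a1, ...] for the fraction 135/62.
[2; 5, 1, 1, 1, 3]

Euclidean algorithm steps:
135 = 2 × 62 + 11
62 = 5 × 11 + 7
11 = 1 × 7 + 4
7 = 1 × 4 + 3
4 = 1 × 3 + 1
3 = 3 × 1 + 0
Continued fraction: [2; 5, 1, 1, 1, 3]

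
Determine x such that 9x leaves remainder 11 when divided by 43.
x ≡ 6 (mod 43)

gcd(9, 43) = 1, which divides 11, so solutions exist.
Find 9^(-1) mod 43 by the extended Euclidean algorithm:
43 = 4 × 9 + 7  ⟹  7 = (1)·43 + (-4)·9
9 = 1 × 7 + 2  ⟹  2 = (-1)·43 + (5)·9
7 = 3 × 2 + 1  ⟹  1 = (4)·43 + (-19)·9
So (-19)·9 ≡ 1 (mod 43), i.e. 9^(-1) ≡ -19 ≡ 24 (mod 43).
x ≡ 24 × 11 = 264 ≡ 6 (mod 43).
Check: 9 × 6 = 54 ≡ 11 (mod 43).
Unique solution: x ≡ 6 (mod 43)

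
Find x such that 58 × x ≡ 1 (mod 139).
12

gcd(58, 139) = 1, so the inverse exists.
Extended Euclidean algorithm on (139, 58):
139 = 2 × 58 + 23  ⟹  23 = (1)·139 + (-2)·58
58 = 2 × 23 + 12  ⟹  12 = (-2)·139 + (5)·58
23 = 1 × 12 + 11  ⟹  11 = (3)·139 + (-7)·58
12 = 1 × 11 + 1  ⟹  1 = (-5)·139 + (12)·58
So (12)·58 ≡ 1 (mod 139), i.e. 58^(-1) ≡ 12 (mod 139).
Check: 58 × 12 = 696 ≡ 1 (mod 139)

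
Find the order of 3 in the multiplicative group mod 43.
42

43 is prime, so ord(3) divides φ(43) = 42.
Divisors of 42: 1, 2, 3, 6, 7, 14, 21, 42.
Repeated squaring: 3^1 ≡ 3, 3^2 ≡ 9, 3^4 ≡ 38, 3^8 ≡ 25, 3^16 ≡ 23, 3^32 ≡ 13 (mod 43).
Test 3^d mod 43 for each divisor d in increasing order:
3^1 ≡ 3
3^2 ≡ 9
3^3 = 3^2·3^1 ≡ 27
3^6 = 3^4·3^2 ≡ 41
3^7 = 3^4·3^2·3^1 ≡ 37
3^14 = 3^8·3^4·3^2 ≡ 36
3^21 = 3^16·3^4·3^1 ≡ 42
3^42 = 3^32·3^8·3^2 ≡ 1  ← first divisor giving 1
The order is 42.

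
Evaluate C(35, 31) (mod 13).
9

Using Lucas' theorem:
Write n=35 and k=31 in base 13:
n in base 13: [2, 9]
k in base 13: [2, 5]
C(35,31) mod 13 = ∏ C(n_i, k_i) mod 13
Digit binomials (mod 13): C(2,2) = 1; C(9,5) = 126 ≡ 9
Product: 1 × 9 = 9 ≡ 9 (mod 13)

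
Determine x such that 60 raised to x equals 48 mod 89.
63

Baby-step giant-step with step n = ⌈√89⌉ = 10.
Baby steps 60^j mod 89 (j:value) for j=0..9: 0:1, 1:60, 2:40, 3:86, 4:87, 5:58, 6:9, 7:6, 8:4, 9:62.
Giant-step multiplier: 60^(-10) ≡ 60^(88-10) = 60^78 ≡ 84 (mod 89).
Giant steps γ_i = 48·84^i mod 89: γ_0=48, γ_1=27, γ_2=43, γ_3=52, γ_4=7, γ_5=54, γ_6=86 (in table at j=3).
x = i·n + j = 6·10 + 3 = 63.
Check: 60^63 ≡ 48 (mod 89).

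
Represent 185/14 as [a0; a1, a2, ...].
[13; 4, 1, 2]

Euclidean algorithm steps:
185 = 13 × 14 + 3
14 = 4 × 3 + 2
3 = 1 × 2 + 1
2 = 2 × 1 + 0
Continued fraction: [13; 4, 1, 2]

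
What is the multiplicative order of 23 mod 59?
58

59 is prime, so ord(23) divides φ(59) = 58.
Divisors of 58: 1, 2, 29, 58.
Repeated squaring: 23^1 ≡ 23, 23^2 ≡ 57, 23^4 ≡ 4, 23^8 ≡ 16, 23^16 ≡ 20, 23^32 ≡ 46 (mod 59).
Test 23^d mod 59 for each divisor d in increasing order:
23^1 ≡ 23
23^2 ≡ 57
23^29 = 23^16·23^8·23^4·23^1 ≡ 58
23^58 = 23^32·23^16·23^8·23^2 ≡ 1  ← first divisor giving 1
The order is 58.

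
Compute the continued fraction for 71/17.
[4; 5, 1, 2]

Euclidean algorithm steps:
71 = 4 × 17 + 3
17 = 5 × 3 + 2
3 = 1 × 2 + 1
2 = 2 × 1 + 0
Continued fraction: [4; 5, 1, 2]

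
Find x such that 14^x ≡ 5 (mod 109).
52

Baby-step giant-step with step n = ⌈√109⌉ = 11.
Baby steps 14^j mod 109 (j:value) for j=0..10: 0:1, 1:14, 2:87, 3:19, 4:48, 5:18, 6:34, 7:40, 8:15, 9:101, 10:106.
Giant-step multiplier: 14^(-11) ≡ 14^(108-11) = 14^97 ≡ 96 (mod 109).
Giant steps γ_i = 5·96^i mod 109: γ_0=5, γ_1=44, γ_2=82, γ_3=24, γ_4=15 (in table at j=8).
x = i·n + j = 4·11 + 8 = 52.
Check: 14^52 ≡ 5 (mod 109).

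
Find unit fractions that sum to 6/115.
1/20 + 1/460

Greedy algorithm:
6/115: ceiling(115/6) = 20, use 1/20
1/460: ceiling(460/1) = 460, use 1/460
Result: 6/115 = 1/20 + 1/460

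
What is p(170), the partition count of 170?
274768617130

p(n) counts ways to write n as a sum of positive integers (order ignored).
Euler's pentagonal recurrence: p(k) = p(k-1) + p(k-2) - p(k-5) - p(k-7) + p(k-12) + p(k-15) - ... (offsets j(3j∓1)/2, signs ++--, p(0)=1, p(<0)=0).
DP table for k = 0..169: p(0)=1, p(1)=1, p(2)=2, p(3)=3, p(4)=5, p(5)=7, p(6)=11, p(7)=15, p(8)=22, p(9)=30, p(10)=42, p(11)=56, p(12)=77, p(13)=101, p(14)=135, p(15)=176, p(16)=231, p(17)=297, p(18)=385, p(19)=490, p(20)=627, p(21)=792, p(22)=1002, p(23)=1255, p(24)=1575, p(25)=1958, p(26)=2436, p(27)=3010, p(28)=3718, p(29)=4565, p(30)=5604, p(31)=6842, p(32)=8349, p(33)=10143, p(34)=12310, p(35)=14883, p(36)=17977, p(37)=21637, p(38)=26015, p(39)=31185, p(40)=37338, p(41)=44583, p(42)=53174, p(43)=63261, p(44)=75175, p(45)=89134, p(46)=105558, p(47)=124754, p(48)=147273, p(49)=173525, p(50)=204226, p(51)=239943, p(52)=281589, p(53)=329931, p(54)=386155, p(55)=451276, p(56)=526823, p(57)=614154, p(58)=715220, p(59)=831820, p(60)=966467, p(61)=1121505, p(62)=1300156, p(63)=1505499, p(64)=1741630, p(65)=2012558, p(66)=2323520, p(67)=2679689, p(68)=3087735, p(69)=3554345, p(70)=4087968, p(71)=4697205, p(72)=5392783, p(73)=6185689, p(74)=7089500, p(75)=8118264, p(76)=9289091, p(77)=10619863, p(78)=12132164, p(79)=13848650, p(80)=15796476, p(81)=18004327, p(82)=20506255, p(83)=23338469, p(84)=26543660, p(85)=30167357, p(86)=34262962, p(87)=38887673, p(88)=44108109, p(89)=49995925, p(90)=56634173, p(91)=64112359, p(92)=72533807, p(93)=82010177, p(94)=92669720, p(95)=104651419, p(96)=118114304, p(97)=133230930, p(98)=150198136, p(99)=169229875, p(100)=190569292, p(101)=214481126, p(102)=241265379, p(103)=271248950, p(104)=304801365, p(105)=342325709, p(106)=384276336, p(107)=431149389, p(108)=483502844, p(109)=541946240, p(110)=607163746, p(111)=679903203, p(112)=761002156, p(113)=851376628, p(114)=952050665, p(115)=1064144451, p(116)=1188908248, p(117)=1327710076, p(118)=1482074143, p(119)=1653668665, p(120)=1844349560, p(121)=2056148051, p(122)=2291320912, p(123)=2552338241, p(124)=2841940500, p(125)=3163127352, p(126)=3519222692, p(127)=3913864295, p(128)=4351078600, p(129)=4835271870, p(130)=5371315400, p(131)=5964539504, p(132)=6620830889, p(133)=7346629512, p(134)=8149040695, p(135)=9035836076, p(136)=10015581680, p(137)=11097645016, p(138)=12292341831, p(139)=13610949895, p(140)=15065878135, p(141)=16670689208, p(142)=18440293320, p(143)=20390982757, p(144)=22540654445, p(145)=24908858009, p(146)=27517052599, p(147)=30388671978, p(148)=33549419497, p(149)=37027355200, p(150)=40853235313, p(151)=45060624582, p(152)=49686288421, p(153)=54770336324, p(154)=60356673280, p(155)=66493182097, p(156)=73232243759, p(157)=80630964769, p(158)=88751778802, p(159)=97662728555, p(160)=107438159466, p(161)=118159068427, p(162)=129913904637, p(163)=142798995930, p(164)=156919475295, p(165)=172389800255, p(166)=189334822579, p(167)=207890420102, p(168)=228204732751, p(169)=250438925115.
Final step: p(170) = p(169) + p(168) - p(165) - p(163) + p(158) + p(155) - p(148) - p(144) + p(135) + p(130) - p(119) - p(113) + p(100) + p(93) - p(78) - p(70) + p(53) + p(44) - p(25) - p(15)
= 250438925115 + 228204732751 - 172389800255 - 142798995930 + 88751778802 + 66493182097 - 33549419497 - 22540654445 + 9035836076 + 5371315400 - 1653668665 - 851376628 + 190569292 + 82010177 - 12132164 - 4087968 + 329931 + 75175 - 1958 - 176
= 274768617130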